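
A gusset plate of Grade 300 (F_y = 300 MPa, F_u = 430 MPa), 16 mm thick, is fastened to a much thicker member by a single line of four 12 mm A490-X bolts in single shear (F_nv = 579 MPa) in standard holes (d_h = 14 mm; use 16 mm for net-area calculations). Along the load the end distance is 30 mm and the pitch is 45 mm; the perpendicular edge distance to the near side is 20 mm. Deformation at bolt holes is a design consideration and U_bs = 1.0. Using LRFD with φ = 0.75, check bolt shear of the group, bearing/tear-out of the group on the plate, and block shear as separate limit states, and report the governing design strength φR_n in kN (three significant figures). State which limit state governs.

196 kN (bolt shear governs)

Bolt shear: A_b = π·12²/4 = 113.1 mm²; R_n = 579 × 113.1 × 4 × 1 / 1000 = 261.9 kN → 0.75 × 261.9 = 196 kN.
Bearing: edge l_c = 23, r_n = 189.9 kN; interior l_c = 31, r_n = 198.1 kN; R_n = 189.9 + 3·198.1 = 784.3 kN → 588 kN.
Block shear: A_gv = 2640, A_nv = 1744, A_nt = 192 mm²; R_n = min(0.6F_uA_nv, 0.6F_yA_gv) + U_bs·F_u·A_nt = 532.5 kN → 399 kN.
Bolt shear governs: 196 kN.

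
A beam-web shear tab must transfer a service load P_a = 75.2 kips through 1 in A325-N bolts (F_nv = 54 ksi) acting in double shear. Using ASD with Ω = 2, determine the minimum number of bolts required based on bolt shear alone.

2 bolts

A_b = π·1²/4 = 0.7854 in².
Per-bolt allowable strength R_n/Ω = 54 × 0.7854 × 2 / 2 = 42.41 kips.
n ≥ 75.2 / 42.41 = 1.773 → use 2 bolts.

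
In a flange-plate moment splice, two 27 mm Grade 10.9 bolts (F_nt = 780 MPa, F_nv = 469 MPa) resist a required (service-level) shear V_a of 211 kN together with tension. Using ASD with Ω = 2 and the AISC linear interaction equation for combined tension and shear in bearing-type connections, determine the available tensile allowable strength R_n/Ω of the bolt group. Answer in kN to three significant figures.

230 kN

A_b = π·27²/4 = 572.6 mm²; f_rv = 211 × 1000 / (2 × 572.6) = 184.3 MPa.
F'_nt = 1.3 F_nt − (Ω F_nt / F_nv) f_rv = 1.3·780 − (2·780/469)·184.3 = 401.1 MPa, capped at F_nt → F'_nt = 401.1 MPa.
R_n = F'_nt · A_b · n = 401.1 × 572.6 × 2 / 1000 = 459.3 kN.
Allowable strength R_n/Ω = 459.3 / 2 = 230 kN.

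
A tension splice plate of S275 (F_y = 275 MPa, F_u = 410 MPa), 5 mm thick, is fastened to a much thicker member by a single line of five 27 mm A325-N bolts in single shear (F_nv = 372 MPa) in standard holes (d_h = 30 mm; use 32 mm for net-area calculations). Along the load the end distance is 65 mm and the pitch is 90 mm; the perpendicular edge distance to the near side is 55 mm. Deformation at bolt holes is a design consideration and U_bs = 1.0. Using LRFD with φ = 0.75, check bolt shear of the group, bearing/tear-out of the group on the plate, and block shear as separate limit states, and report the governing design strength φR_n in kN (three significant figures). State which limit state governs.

Bolt shear: A_b = π·27²/4 = 572.6 mm²; R_n = 372 × 572.6 × 5 × 1 / 1000 = 1065 kN → 0.75 × 1065 = 799 kN.
Bearing: edge l_c = 50, r_n = 123 kN; interior l_c = 60, r_n = 132.8 kN; R_n = 123 + 4·132.8 = 654.4 kN → 491 kN.
Block shear: A_gv = 2125, A_nv = 1405, A_nt = 195 mm²; R_n = min(0.6F_uA_nv, 0.6F_yA_gv) + U_bs·F_u·A_nt = 425.6 kN → 319 kN.
Block shear governs: 319 kN.

319 kN (block shear governs)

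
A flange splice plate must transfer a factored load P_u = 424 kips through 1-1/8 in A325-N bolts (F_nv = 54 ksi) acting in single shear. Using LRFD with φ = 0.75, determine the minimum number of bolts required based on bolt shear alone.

11 bolts

A_b = π·1.125²/4 = 0.994 in².
Per-bolt design strength φR_n = 0.75 × 54 × 0.994 × 1 = 40.26 kips.
n ≥ 424 / 40.26 = 10.53 → use 11 bolts.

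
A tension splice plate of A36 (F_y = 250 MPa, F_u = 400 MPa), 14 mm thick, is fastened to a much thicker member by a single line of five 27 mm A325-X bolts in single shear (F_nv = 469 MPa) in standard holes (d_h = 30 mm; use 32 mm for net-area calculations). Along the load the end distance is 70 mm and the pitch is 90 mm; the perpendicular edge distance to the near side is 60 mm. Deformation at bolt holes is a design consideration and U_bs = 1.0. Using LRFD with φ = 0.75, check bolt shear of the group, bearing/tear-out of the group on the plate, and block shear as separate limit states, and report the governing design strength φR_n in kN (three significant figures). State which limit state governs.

862 kN (block shear governs)

Bolt shear: A_b = π·27²/4 = 572.6 mm²; R_n = 469 × 572.6 × 5 × 1 / 1000 = 1343 kN → 0.75 × 1343 = 1010 kN.
Bearing: edge l_c = 55, r_n = 362.9 kN; interior l_c = 60, r_n = 362.9 kN; R_n = 362.9 + 4·362.9 = 1814 kN → 1360 kN.
Block shear: A_gv = 6020, A_nv = 4004, A_nt = 616 mm²; R_n = min(0.6F_uA_nv, 0.6F_yA_gv) + U_bs·F_u·A_nt = 1149 kN → 862 kN.
Block shear governs: 862 kN.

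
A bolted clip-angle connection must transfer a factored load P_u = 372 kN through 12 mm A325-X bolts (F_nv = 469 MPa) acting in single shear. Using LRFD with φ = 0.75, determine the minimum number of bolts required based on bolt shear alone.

10 bolts

A_b = π·12²/4 = 113.1 mm².
Per-bolt design strength φR_n = 0.75 × 469 × 113.1 × 1 / 1000 = 39.78 kN.
n ≥ 372 / 39.78 = 9.351 → use 10 bolts.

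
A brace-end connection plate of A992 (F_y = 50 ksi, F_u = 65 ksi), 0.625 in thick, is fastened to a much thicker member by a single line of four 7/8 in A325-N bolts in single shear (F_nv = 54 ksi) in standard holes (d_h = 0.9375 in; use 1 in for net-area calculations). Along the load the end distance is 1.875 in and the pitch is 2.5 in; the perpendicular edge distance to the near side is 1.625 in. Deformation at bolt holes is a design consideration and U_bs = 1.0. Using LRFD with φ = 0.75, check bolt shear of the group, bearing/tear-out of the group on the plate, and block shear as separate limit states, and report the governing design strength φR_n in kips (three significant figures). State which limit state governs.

Bolt shear: A_b = π·0.875²/4 = 0.6013 in²; R_n = 54 × 0.6013 × 4 × 1 = 129.9 kips → 0.75 × 129.9 = 97.4 kips.
Bearing: edge l_c = 1.406, r_n = 68.55 kips; interior l_c = 1.562, r_n = 76.17 kips; R_n = 68.55 + 3·76.17 = 297.1 kips → 223 kips.
Block shear: A_gv = 5.859, A_nv = 3.672, A_nt = 0.7031 in²; R_n = min(0.6F_uA_nv, 0.6F_yA_gv) + U_bs·F_u·A_nt = 188.9 kips → 142 kips.
Bolt shear governs: 97.4 kips.

97.4 kips (bolt shear governs)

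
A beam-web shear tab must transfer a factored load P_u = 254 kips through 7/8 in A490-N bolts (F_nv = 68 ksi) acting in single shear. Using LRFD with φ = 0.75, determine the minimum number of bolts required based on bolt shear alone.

9 bolts

A_b = π·0.875²/4 = 0.6013 in².
Per-bolt design strength φR_n = 0.75 × 68 × 0.6013 × 1 = 30.67 kips.
n ≥ 254 / 30.67 = 8.282 → use 9 bolts.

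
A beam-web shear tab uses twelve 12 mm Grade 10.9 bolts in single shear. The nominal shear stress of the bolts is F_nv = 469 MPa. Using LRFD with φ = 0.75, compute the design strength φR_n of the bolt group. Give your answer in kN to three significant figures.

477 kN

A_b = π × 12² / 4 = 113.1 mm².
R_n = F_nv · A_b · n · n_s = 469 × 113.1 × 12 × 1 / 1000 = 636.5 kN.
Design strength φR_n = 0.75 × 636.5 = 477 kN.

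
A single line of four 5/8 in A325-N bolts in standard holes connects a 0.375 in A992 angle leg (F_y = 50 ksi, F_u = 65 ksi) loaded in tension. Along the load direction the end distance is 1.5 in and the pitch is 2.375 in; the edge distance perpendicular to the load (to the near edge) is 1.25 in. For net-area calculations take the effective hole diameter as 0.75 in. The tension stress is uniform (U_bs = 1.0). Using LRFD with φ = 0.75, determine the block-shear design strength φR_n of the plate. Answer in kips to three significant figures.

Shear plane L_v = 1.5 + 3·2.375 = 8.625 in; A_gv = 8.625 × 0.375 = 3.234 in².
A_nv = (8.625 − 3.5·0.75) × 0.375 = 2.25 in².
A_nt = (1.25 − 0.5·0.75) × 0.375 = 0.3281 in².
0.6 F_u A_nv = 87.75 kips; 0.6 F_y A_gv = 97.03 kips → shear rupture governs the shear term.
R_n = 87.75 + 1.0 × 65 × 0.3281 = 109.1 kips.
Design strength φR_n = 0.75 × 109.1 = 81.8 kips.

81.8 kips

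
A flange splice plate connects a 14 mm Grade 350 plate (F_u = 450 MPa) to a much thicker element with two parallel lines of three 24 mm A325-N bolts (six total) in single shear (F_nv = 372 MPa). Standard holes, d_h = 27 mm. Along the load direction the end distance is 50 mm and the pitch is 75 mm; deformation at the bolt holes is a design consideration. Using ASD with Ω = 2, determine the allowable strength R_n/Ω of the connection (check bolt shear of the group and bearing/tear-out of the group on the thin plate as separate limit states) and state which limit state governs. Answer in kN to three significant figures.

505 kN (bolt shear governs)

Bolt shear: A_b = π·24²/4 = 452.4 mm²; R_n = 372 × 452.4 × 6 × 1 / 1000 = 1010 kN → 1010 / 2 = 505 kN.
Bearing (1.2 l_c t F_u ≤ 2.4 d t F_u): upper limit = 2.4·24·14·450 / 1000 = 362.9 kN.
  Edge l_c = 50 − 27/2 = 36.5 → r_n = 275.9 kN; interior l_c = 75 − 27 = 48 → r_n = 362.9 kN.
  R_n,bearing = 2·275.9 + 4·362.9 = 2003 kN → 2003 / 2 = 1000 kN.
Bolt shear governs: 505 kN.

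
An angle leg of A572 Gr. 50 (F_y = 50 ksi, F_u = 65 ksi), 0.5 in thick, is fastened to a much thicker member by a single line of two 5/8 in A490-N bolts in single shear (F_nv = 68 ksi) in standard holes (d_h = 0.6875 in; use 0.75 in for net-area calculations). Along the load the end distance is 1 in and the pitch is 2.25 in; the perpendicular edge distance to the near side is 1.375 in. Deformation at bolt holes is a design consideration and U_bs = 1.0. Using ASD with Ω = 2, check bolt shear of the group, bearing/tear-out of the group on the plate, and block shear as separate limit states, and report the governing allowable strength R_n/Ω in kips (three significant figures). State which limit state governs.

Bolt shear: A_b = π·0.625²/4 = 0.3068 in²; R_n = 68 × 0.3068 × 2 × 1 = 41.72 kips → 41.72 / 2 = 20.9 kips.
Bearing: edge l_c = 0.6562, r_n = 25.59 kips; interior l_c = 1.562, r_n = 48.75 kips; R_n = 25.59 + 1·48.75 = 74.34 kips → 37.2 kips.
Block shear: A_gv = 1.625, A_nv = 1.062, A_nt = 0.5 in²; R_n = min(0.6F_uA_nv, 0.6F_yA_gv) + U_bs·F_u·A_nt = 73.94 kips → 37 kips.
Bolt shear governs: 20.9 kips.

20.9 kips (bolt shear governs)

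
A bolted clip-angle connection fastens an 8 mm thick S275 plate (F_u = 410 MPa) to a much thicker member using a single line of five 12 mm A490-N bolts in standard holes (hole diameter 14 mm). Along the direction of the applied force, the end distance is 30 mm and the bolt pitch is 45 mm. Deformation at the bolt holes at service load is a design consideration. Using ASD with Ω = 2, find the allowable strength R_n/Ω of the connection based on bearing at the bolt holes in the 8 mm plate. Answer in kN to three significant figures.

Per bolt r_n = 1.2 l_c t F_u ≤ 2.4 d t F_u; upper limit = 2.4 × 12 × 8 × 410 / 1000 = 94.46 kN.
Edge bolt: l_c = 30 − 14/2 = 23 mm → 1.2 × 23 × 8 × 410 / 1000 = 90.53 → r_n = 90.53 kN.
Interior bolts: l_c = 45 − 14 = 31 mm → 1.2 × 31 × 8 × 410 / 1000 = 122 → r_n = 94.46 kN.
R_n = 1 × 90.53 + 4 × 94.46 = 468.4 kN.
Allowable strength R_n/Ω = 468.4 / 2 = 234 kN.

234 kN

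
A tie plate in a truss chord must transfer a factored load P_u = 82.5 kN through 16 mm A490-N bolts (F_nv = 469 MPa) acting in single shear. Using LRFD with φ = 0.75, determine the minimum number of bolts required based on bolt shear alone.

A_b = π·16²/4 = 201.1 mm².
Per-bolt design strength φR_n = 0.75 × 469 × 201.1 × 1 / 1000 = 70.72 kN.
n ≥ 82.5 / 70.72 = 1.167 → use 2 bolts.

2 bolts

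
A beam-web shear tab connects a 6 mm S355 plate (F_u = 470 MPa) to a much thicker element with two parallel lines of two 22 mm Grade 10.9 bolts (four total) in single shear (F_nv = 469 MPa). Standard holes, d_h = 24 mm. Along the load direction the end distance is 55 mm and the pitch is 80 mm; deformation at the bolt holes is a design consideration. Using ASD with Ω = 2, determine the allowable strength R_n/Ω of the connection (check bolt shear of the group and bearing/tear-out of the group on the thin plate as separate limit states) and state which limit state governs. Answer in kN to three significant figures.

294 kN (bearing governs)

Bolt shear: A_b = π·22²/4 = 380.1 mm²; R_n = 469 × 380.1 × 4 × 1 / 1000 = 713.1 kN → 713.1 / 2 = 357 kN.
Bearing (1.2 l_c t F_u ≤ 2.4 d t F_u): upper limit = 2.4·22·6·470 / 1000 = 148.9 kN.
  Edge l_c = 55 − 24/2 = 43 → r_n = 145.5 kN; interior l_c = 80 − 24 = 56 → r_n = 148.9 kN.
  R_n,bearing = 2·145.5 + 2·148.9 = 588.8 kN → 588.8 / 2 = 294 kN.
Bearing governs: 294 kN.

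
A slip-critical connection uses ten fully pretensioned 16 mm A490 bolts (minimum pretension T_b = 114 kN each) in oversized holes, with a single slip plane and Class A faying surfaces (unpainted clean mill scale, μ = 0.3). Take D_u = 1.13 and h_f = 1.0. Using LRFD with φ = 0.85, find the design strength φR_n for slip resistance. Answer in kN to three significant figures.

R_n = μ · D_u · h_f · T_b · n_s · n_b = 0.3 × 1.13 × 1.0 × 114 × 1 × 10 = 386.5 kN.
Design strength φR_n = 0.85 × 386.5 = 328 kN.

328 kN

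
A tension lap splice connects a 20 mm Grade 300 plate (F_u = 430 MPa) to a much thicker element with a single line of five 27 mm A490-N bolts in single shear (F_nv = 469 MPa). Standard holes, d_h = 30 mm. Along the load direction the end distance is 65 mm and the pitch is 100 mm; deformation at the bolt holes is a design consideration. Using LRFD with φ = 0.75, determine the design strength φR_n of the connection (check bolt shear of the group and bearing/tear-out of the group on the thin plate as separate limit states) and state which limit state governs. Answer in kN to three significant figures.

1010 kN (bolt shear governs)

Bolt shear: A_b = π·27²/4 = 572.6 mm²; R_n = 469 × 572.6 × 5 × 1 / 1000 = 1343 kN → 0.75 × 1343 = 1010 kN.
Bearing (1.2 l_c t F_u ≤ 2.4 d t F_u): upper limit = 2.4·27·20·430 / 1000 = 557.3 kN.
  Edge l_c = 65 − 30/2 = 50 → r_n = 516 kN; interior l_c = 100 − 30 = 70 → r_n = 557.3 kN.
  R_n,bearing = 1·516 + 4·557.3 = 2745 kN → 0.75 × 2745 = 2060 kN.
Bolt shear governs: 1010 kN.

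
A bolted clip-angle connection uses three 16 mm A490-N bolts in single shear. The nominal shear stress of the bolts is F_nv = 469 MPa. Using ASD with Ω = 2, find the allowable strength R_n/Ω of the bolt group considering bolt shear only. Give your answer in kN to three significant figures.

141 kN

A_b = π × 16² / 4 = 201.1 mm².
R_n = F_nv · A_b · n · n_s = 469 × 201.1 × 3 × 1 / 1000 = 282.9 kN.
Allowable strength R_n/Ω = 282.9 / 2 = 141 kN.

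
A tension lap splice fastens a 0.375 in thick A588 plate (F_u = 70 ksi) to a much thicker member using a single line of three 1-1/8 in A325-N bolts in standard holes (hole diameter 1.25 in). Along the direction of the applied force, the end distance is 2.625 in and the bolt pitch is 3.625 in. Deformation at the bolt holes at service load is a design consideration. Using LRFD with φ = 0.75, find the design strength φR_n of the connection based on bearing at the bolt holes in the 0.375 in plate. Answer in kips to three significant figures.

154 kips

Per bolt r_n = 1.2 l_c t F_u ≤ 2.4 d t F_u; upper limit = 2.4 × 1.125 × 0.375 × 70 = 70.88 kips.
Edge bolt: l_c = 2.625 − 1.25/2 = 2 in → 1.2 × 2 × 0.375 × 70 = 63 → r_n = 63 kips.
Interior bolts: l_c = 3.625 − 1.25 = 2.375 in → 1.2 × 2.375 × 0.375 × 70 = 74.81 → r_n = 70.88 kips.
R_n = 1 × 63 + 2 × 70.88 = 204.8 kips.
Design strength φR_n = 0.75 × 204.8 = 154 kips.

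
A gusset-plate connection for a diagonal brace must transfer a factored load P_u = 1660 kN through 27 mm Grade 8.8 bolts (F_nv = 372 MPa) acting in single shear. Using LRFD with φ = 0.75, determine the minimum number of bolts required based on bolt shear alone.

11 bolts

A_b = π·27²/4 = 572.6 mm².
Per-bolt design strength φR_n = 0.75 × 372 × 572.6 × 1 / 1000 = 159.7 kN.
n ≥ 1660 / 159.7 = 10.39 → use 11 bolts.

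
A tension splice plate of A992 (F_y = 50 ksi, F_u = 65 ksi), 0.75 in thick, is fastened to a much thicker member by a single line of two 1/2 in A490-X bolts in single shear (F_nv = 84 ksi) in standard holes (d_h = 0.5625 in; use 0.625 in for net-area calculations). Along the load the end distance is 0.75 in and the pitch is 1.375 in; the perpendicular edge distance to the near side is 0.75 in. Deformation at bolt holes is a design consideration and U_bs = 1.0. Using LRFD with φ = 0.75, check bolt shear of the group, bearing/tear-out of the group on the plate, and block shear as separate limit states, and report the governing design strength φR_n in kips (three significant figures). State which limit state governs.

Bolt shear: A_b = π·0.5²/4 = 0.1963 in²; R_n = 84 × 0.1963 × 2 × 1 = 32.99 kips → 0.75 × 32.99 = 24.7 kips.
Bearing: edge l_c = 0.4688, r_n = 27.42 kips; interior l_c = 0.8125, r_n = 47.53 kips; R_n = 27.42 + 1·47.53 = 74.95 kips → 56.2 kips.
Block shear: A_gv = 1.594, A_nv = 0.8906, A_nt = 0.3281 in²; R_n = min(0.6F_uA_nv, 0.6F_yA_gv) + U_bs·F_u·A_nt = 56.06 kips → 42 kips.
Bolt shear governs: 24.7 kips.

24.7 kips (bolt shear governs)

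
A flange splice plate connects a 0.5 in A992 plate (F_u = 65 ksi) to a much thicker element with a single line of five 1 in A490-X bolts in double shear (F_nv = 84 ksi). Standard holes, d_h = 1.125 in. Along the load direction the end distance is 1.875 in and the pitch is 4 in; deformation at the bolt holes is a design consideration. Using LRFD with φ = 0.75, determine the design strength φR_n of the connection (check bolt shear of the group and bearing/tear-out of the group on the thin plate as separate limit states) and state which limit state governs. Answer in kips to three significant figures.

Bolt shear: A_b = π·1²/4 = 0.7854 in²; R_n = 84 × 0.7854 × 5 × 2 = 659.7 kips → 0.75 × 659.7 = 495 kips.
Bearing (1.2 l_c t F_u ≤ 2.4 d t F_u): upper limit = 2.4·1·0.5·65 = 78 kips.
  Edge l_c = 1.875 − 1.125/2 = 1.312 → r_n = 51.19 kips; interior l_c = 4 − 1.125 = 2.875 → r_n = 78 kips.
  R_n,bearing = 1·51.19 + 4·78 = 363.2 kips → 0.75 × 363.2 = 272 kips.
Bearing governs: 272 kips.

272 kips (bearing governs)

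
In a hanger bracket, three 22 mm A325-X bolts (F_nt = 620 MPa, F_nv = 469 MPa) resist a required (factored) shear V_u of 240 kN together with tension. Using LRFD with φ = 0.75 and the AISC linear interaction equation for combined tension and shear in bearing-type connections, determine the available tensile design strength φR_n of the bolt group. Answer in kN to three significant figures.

372 kN

A_b = π·22²/4 = 380.1 mm²; f_rv = 240 × 1000 / (3 × 380.1) = 210.5 MPa.
F'_nt = 1.3 F_nt − (F_nt / φF_nv) f_rv = 1.3·620 − (620/(0.75·469))·210.5 = 435.1 MPa, capped at F_nt → F'_nt = 435.1 MPa.
R_n = F'_nt · A_b · n = 435.1 × 380.1 × 3 / 1000 = 496.1 kN.
Design strength φR_n = 0.75 × 496.1 = 372 kN.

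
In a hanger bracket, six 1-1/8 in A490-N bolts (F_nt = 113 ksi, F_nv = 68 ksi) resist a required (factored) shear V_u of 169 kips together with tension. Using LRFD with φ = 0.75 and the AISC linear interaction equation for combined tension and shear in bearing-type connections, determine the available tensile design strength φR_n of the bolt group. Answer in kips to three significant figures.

A_b = π·1.125²/4 = 0.994 in²; f_rv = 169 / (6 × 0.994) = 28.34 ksi.
F'_nt = 1.3 F_nt − (F_nt / φF_nv) f_rv = 1.3·113 − (113/(0.75·68))·28.34 = 84.12 ksi, capped at F_nt → F'_nt = 84.12 ksi.
R_n = F'_nt · A_b · n = 84.12 × 0.994 × 6 = 501.7 kips.
Design strength φR_n = 0.75 × 501.7 = 376 kips.

376 kips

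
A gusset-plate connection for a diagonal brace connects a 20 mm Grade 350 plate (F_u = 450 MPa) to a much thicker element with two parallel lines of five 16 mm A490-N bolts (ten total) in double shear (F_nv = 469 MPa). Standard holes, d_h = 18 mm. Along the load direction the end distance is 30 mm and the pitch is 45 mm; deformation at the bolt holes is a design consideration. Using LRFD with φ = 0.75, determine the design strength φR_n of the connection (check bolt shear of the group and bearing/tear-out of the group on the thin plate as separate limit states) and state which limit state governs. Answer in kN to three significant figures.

Bolt shear: A_b = π·16²/4 = 201.1 mm²; R_n = 469 × 201.1 × 10 × 2 / 1000 = 1886 kN → 0.75 × 1886 = 1410 kN.
Bearing (1.2 l_c t F_u ≤ 2.4 d t F_u): upper limit = 2.4·16·20·450 / 1000 = 345.6 kN.
  Edge l_c = 30 − 18/2 = 21 → r_n = 226.8 kN; interior l_c = 45 − 18 = 27 → r_n = 291.6 kN.
  R_n,bearing = 2·226.8 + 8·291.6 = 2786 kN → 0.75 × 2786 = 2090 kN.
Bolt shear governs: 1410 kN.

1410 kN (bolt shear governs)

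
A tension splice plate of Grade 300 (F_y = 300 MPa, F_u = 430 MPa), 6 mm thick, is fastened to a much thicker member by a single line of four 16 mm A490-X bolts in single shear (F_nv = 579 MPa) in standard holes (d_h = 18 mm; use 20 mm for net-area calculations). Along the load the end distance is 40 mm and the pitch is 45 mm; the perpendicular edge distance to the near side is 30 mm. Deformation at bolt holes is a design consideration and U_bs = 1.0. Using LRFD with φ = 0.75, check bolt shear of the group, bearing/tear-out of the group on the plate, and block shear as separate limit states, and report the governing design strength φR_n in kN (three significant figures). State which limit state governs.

161 kN (block shear governs)

Bolt shear: A_b = π·16²/4 = 201.1 mm²; R_n = 579 × 201.1 × 4 × 1 / 1000 = 465.7 kN → 0.75 × 465.7 = 349 kN.
Bearing: edge l_c = 31, r_n = 95.98 kN; interior l_c = 27, r_n = 83.59 kN; R_n = 95.98 + 3·83.59 = 346.8 kN → 260 kN.
Block shear: A_gv = 1050, A_nv = 630, A_nt = 120 mm²; R_n = min(0.6F_uA_nv, 0.6F_yA_gv) + U_bs·F_u·A_nt = 214.1 kN → 161 kN.
Block shear governs: 161 kN.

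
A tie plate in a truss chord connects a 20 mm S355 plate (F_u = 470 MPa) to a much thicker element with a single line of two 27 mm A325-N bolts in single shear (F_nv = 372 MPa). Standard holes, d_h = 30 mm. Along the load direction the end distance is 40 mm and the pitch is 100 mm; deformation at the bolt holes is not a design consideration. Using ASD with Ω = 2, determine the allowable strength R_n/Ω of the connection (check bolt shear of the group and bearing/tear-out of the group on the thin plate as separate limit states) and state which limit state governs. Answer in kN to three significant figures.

213 kN (bolt shear governs)

Bolt shear: A_b = π·27²/4 = 572.6 mm²; R_n = 372 × 572.6 × 2 × 1 / 1000 = 426 kN → 426 / 2 = 213 kN.
Bearing (1.5 l_c t F_u ≤ 3.0 d t F_u): upper limit = 3.0·27·20·470 / 1000 = 761.4 kN.
  Edge l_c = 40 − 30/2 = 25 → r_n = 352.5 kN; interior l_c = 100 − 30 = 70 → r_n = 761.4 kN.
  R_n,bearing = 1·352.5 + 1·761.4 = 1114 kN → 1114 / 2 = 557 kN.
Bolt shear governs: 213 kN.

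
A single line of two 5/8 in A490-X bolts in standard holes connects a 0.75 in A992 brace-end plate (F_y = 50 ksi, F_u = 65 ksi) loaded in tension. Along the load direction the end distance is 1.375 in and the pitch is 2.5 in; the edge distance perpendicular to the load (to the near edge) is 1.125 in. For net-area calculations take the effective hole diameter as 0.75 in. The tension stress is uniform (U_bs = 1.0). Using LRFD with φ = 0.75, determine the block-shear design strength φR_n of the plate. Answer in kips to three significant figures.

87.8 kips

Shear plane L_v = 1.375 + 1·2.5 = 3.875 in; A_gv = 3.875 × 0.75 = 2.906 in².
A_nv = (3.875 − 1.5·0.75) × 0.75 = 2.062 in².
A_nt = (1.125 − 0.5·0.75) × 0.75 = 0.5625 in².
0.6 F_u A_nv = 80.44 kips; 0.6 F_y A_gv = 87.19 kips → shear rupture governs the shear term.
R_n = 80.44 + 1.0 × 65 × 0.5625 = 117 kips.
Design strength φR_n = 0.75 × 117 = 87.8 kips.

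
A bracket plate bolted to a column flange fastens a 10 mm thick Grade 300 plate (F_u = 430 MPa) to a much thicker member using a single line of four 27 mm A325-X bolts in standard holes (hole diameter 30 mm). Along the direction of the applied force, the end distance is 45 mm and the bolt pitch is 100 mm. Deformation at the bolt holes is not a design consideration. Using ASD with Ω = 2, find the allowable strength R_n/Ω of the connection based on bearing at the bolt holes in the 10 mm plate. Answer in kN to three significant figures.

619 kN

Per bolt r_n = 1.5 l_c t F_u ≤ 3.0 d t F_u; upper limit = 3.0 × 27 × 10 × 430 / 1000 = 348.3 kN.
Edge bolt: l_c = 45 − 30/2 = 30 mm → 1.5 × 30 × 10 × 430 / 1000 = 193.5 → r_n = 193.5 kN.
Interior bolts: l_c = 100 − 30 = 70 mm → 1.5 × 70 × 10 × 430 / 1000 = 451.5 → r_n = 348.3 kN.
R_n = 1 × 193.5 + 3 × 348.3 = 1238 kN.
Allowable strength R_n/Ω = 1238 / 2 = 619 kN.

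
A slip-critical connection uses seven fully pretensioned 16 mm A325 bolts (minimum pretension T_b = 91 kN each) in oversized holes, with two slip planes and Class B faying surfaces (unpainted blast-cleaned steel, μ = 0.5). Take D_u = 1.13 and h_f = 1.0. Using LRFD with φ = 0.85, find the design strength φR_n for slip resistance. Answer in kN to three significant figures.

R_n = μ · D_u · h_f · T_b · n_s · n_b = 0.5 × 1.13 × 1.0 × 91 × 2 × 7 = 719.8 kN.
Design strength φR_n = 0.85 × 719.8 = 612 kN.

612 kN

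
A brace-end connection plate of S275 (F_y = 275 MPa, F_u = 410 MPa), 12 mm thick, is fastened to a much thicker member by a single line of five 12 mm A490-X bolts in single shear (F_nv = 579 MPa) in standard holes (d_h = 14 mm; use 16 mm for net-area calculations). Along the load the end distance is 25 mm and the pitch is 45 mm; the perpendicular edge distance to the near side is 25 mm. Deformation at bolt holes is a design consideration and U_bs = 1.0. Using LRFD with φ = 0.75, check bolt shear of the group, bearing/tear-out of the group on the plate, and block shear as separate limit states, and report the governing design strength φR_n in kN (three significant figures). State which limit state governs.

246 kN (bolt shear governs)

Bolt shear: A_b = π·12²/4 = 113.1 mm²; R_n = 579 × 113.1 × 5 × 1 / 1000 = 327.4 kN → 0.75 × 327.4 = 246 kN.
Bearing: edge l_c = 18, r_n = 106.3 kN; interior l_c = 31, r_n = 141.7 kN; R_n = 106.3 + 4·141.7 = 673.1 kN → 505 kN.
Block shear: A_gv = 2460, A_nv = 1596, A_nt = 204 mm²; R_n = min(0.6F_uA_nv, 0.6F_yA_gv) + U_bs·F_u·A_nt = 476.3 kN → 357 kN.
Bolt shear governs: 246 kN.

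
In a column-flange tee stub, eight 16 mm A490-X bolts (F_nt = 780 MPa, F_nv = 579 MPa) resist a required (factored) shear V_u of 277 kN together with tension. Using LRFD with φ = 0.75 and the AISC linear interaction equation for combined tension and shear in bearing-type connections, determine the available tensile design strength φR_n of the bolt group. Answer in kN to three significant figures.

A_b = π·16²/4 = 201.1 mm²; f_rv = 277 × 1000 / (8 × 201.1) = 172.2 MPa.
F'_nt = 1.3 F_nt − (F_nt / φF_nv) f_rv = 1.3·780 − (780/(0.75·579))·172.2 = 704.7 MPa, capped at F_nt → F'_nt = 704.7 MPa.
R_n = F'_nt · A_b · n = 704.7 × 201.1 × 8 / 1000 = 1133 kN.
Design strength φR_n = 0.75 × 1133 = 850 kN.

850 kN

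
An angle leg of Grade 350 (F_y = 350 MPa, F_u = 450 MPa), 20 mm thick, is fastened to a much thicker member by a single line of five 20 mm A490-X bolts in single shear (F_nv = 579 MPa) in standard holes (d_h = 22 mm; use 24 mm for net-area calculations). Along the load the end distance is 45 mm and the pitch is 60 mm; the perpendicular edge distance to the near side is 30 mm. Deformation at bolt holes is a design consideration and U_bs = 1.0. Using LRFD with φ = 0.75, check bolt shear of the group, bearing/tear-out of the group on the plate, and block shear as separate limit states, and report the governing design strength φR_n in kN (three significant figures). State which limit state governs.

682 kN (bolt shear governs)

Bolt shear: A_b = π·20²/4 = 314.2 mm²; R_n = 579 × 314.2 × 5 × 1 / 1000 = 909.5 kN → 0.75 × 909.5 = 682 kN.
Bearing: edge l_c = 34, r_n = 367.2 kN; interior l_c = 38, r_n = 410.4 kN; R_n = 367.2 + 4·410.4 = 2009 kN → 1510 kN.
Block shear: A_gv = 5700, A_nv = 3540, A_nt = 360 mm²; R_n = min(0.6F_uA_nv, 0.6F_yA_gv) + U_bs·F_u·A_nt = 1118 kN → 838 kN.
Bolt shear governs: 682 kN.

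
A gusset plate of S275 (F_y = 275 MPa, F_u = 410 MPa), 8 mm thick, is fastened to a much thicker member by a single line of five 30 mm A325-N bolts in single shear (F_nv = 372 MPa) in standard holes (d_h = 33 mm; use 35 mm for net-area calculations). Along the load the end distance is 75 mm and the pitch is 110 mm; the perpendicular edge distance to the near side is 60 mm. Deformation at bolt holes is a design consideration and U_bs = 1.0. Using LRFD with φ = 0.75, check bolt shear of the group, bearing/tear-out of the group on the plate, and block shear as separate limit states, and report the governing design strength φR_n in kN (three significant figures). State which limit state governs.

Bolt shear: A_b = π·30²/4 = 706.9 mm²; R_n = 372 × 706.9 × 5 × 1 / 1000 = 1315 kN → 0.75 × 1315 = 986 kN.
Bearing: edge l_c = 58.5, r_n = 230.3 kN; interior l_c = 77, r_n = 236.2 kN; R_n = 230.3 + 4·236.2 = 1175 kN → 881 kN.
Block shear: A_gv = 4120, A_nv = 2860, A_nt = 340 mm²; R_n = min(0.6F_uA_nv, 0.6F_yA_gv) + U_bs·F_u·A_nt = 819.2 kN → 614 kN.
Block shear governs: 614 kN.

614 kN (block shear governs)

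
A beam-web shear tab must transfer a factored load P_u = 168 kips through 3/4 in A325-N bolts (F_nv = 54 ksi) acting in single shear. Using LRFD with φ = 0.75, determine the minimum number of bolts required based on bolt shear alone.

10 bolts

A_b = π·0.75²/4 = 0.4418 in².
Per-bolt design strength φR_n = 0.75 × 54 × 0.4418 × 1 = 17.89 kips.
n ≥ 168 / 17.89 = 9.389 → use 10 bolts.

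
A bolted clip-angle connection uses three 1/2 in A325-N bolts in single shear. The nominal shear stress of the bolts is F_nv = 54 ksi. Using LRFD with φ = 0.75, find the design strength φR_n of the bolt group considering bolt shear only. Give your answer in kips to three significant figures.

A_b = π × 0.5² / 4 = 0.1963 in².
R_n = F_nv · A_b · n · n_s = 54 × 0.1963 × 3 × 1 = 31.81 kips.
Design strength φR_n = 0.75 × 31.81 = 23.9 kips.

23.9 kips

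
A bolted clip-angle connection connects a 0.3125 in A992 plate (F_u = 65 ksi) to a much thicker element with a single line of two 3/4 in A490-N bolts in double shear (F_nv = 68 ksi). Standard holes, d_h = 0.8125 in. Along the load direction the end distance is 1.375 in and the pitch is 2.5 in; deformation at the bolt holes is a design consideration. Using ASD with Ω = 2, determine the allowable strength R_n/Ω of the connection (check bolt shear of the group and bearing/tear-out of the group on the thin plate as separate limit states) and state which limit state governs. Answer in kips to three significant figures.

Bolt shear: A_b = π·0.75²/4 = 0.4418 in²; R_n = 68 × 0.4418 × 2 × 2 = 120.2 kips → 120.2 / 2 = 60.1 kips.
Bearing (1.2 l_c t F_u ≤ 2.4 d t F_u): upper limit = 2.4·0.75·0.3125·65 = 36.56 kips.
  Edge l_c = 1.375 − 0.8125/2 = 0.9688 → r_n = 23.61 kips; interior l_c = 2.5 − 0.8125 = 1.688 → r_n = 36.56 kips.
  R_n,bearing = 1·23.61 + 1·36.56 = 60.18 kips → 60.18 / 2 = 30.1 kips.
Bearing governs: 30.1 kips.

30.1 kips (bearing governs)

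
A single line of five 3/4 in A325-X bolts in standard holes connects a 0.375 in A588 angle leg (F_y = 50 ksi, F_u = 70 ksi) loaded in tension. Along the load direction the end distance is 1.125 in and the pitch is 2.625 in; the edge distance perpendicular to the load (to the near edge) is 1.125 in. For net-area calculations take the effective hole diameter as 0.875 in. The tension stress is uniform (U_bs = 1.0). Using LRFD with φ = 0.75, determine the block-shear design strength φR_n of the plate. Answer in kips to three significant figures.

104 kips

Shear plane L_v = 1.125 + 4·2.625 = 11.62 in; A_gv = 11.62 × 0.375 = 4.359 in².
A_nv = (11.62 − 4.5·0.875) × 0.375 = 2.883 in².
A_nt = (1.125 − 0.5·0.875) × 0.375 = 0.2578 in².
0.6 F_u A_nv = 121.1 kips; 0.6 F_y A_gv = 130.8 kips → shear rupture governs the shear term.
R_n = 121.1 + 1.0 × 70 × 0.2578 = 139.1 kips.
Design strength φR_n = 0.75 × 139.1 = 104 kips.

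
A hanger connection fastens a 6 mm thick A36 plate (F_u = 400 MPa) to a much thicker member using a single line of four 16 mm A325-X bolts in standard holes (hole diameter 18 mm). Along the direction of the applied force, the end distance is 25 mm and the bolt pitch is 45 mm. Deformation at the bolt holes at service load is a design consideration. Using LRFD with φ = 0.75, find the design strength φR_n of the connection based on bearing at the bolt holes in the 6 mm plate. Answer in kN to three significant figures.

Per bolt r_n = 1.2 l_c t F_u ≤ 2.4 d t F_u; upper limit = 2.4 × 16 × 6 × 400 / 1000 = 92.16 kN.
Edge bolt: l_c = 25 − 18/2 = 16 mm → 1.2 × 16 × 6 × 400 / 1000 = 46.08 → r_n = 46.08 kN.
Interior bolts: l_c = 45 − 18 = 27 mm → 1.2 × 27 × 6 × 400 / 1000 = 77.76 → r_n = 77.76 kN.
R_n = 1 × 46.08 + 3 × 77.76 = 279.4 kN.
Design strength φR_n = 0.75 × 279.4 = 210 kN.

210 kN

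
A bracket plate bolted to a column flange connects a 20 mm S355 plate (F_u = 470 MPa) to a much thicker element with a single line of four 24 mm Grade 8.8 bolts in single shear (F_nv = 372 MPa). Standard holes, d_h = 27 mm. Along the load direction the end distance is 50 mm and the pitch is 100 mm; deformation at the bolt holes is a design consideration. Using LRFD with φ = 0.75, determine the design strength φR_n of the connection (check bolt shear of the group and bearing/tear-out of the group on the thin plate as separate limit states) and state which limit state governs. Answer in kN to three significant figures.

Bolt shear: A_b = π·24²/4 = 452.4 mm²; R_n = 372 × 452.4 × 4 × 1 / 1000 = 673.2 kN → 0.75 × 673.2 = 505 kN.
Bearing (1.2 l_c t F_u ≤ 2.4 d t F_u): upper limit = 2.4·24·20·470 / 1000 = 541.4 kN.
  Edge l_c = 50 − 27/2 = 36.5 → r_n = 411.7 kN; interior l_c = 100 − 27 = 73 → r_n = 541.4 kN.
  R_n,bearing = 1·411.7 + 3·541.4 = 2036 kN → 0.75 × 2036 = 1530 kN.
Bolt shear governs: 505 kN.

505 kN (bolt shear governs)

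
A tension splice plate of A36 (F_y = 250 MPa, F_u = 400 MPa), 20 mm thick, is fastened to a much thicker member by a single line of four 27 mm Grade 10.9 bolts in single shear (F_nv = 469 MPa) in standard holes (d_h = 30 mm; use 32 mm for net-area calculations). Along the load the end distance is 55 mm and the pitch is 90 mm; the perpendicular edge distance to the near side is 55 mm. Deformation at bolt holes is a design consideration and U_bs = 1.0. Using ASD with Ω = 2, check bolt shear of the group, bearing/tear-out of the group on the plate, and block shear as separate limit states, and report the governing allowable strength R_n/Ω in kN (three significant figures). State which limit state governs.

537 kN (bolt shear governs)

Bolt shear: A_b = π·27²/4 = 572.6 mm²; R_n = 469 × 572.6 × 4 × 1 / 1000 = 1074 kN → 1074 / 2 = 537 kN.
Bearing: edge l_c = 40, r_n = 384 kN; interior l_c = 60, r_n = 518.4 kN; R_n = 384 + 3·518.4 = 1939 kN → 970 kN.
Block shear: A_gv = 6500, A_nv = 4260, A_nt = 780 mm²; R_n = min(0.6F_uA_nv, 0.6F_yA_gv) + U_bs·F_u·A_nt = 1287 kN → 644 kN.
Bolt shear governs: 537 kN.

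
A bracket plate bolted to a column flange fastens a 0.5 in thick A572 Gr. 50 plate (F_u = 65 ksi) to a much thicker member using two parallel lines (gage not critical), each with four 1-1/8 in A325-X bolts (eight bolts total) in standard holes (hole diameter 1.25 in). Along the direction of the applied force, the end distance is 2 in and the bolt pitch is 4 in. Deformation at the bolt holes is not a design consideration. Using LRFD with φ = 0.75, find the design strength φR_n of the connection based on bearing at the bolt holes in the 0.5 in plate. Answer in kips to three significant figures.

Per bolt r_n = 1.5 l_c t F_u ≤ 3.0 d t F_u; upper limit = 3.0 × 1.125 × 0.5 × 65 = 109.7 kips.
Edge bolt: l_c = 2 − 1.25/2 = 1.375 in → 1.5 × 1.375 × 0.5 × 65 = 67.03 → r_n = 67.03 kips.
Interior bolts: l_c = 4 − 1.25 = 2.75 in → 1.5 × 2.75 × 0.5 × 65 = 134.1 → r_n = 109.7 kips.
R_n = 2 × 67.03 + 6 × 109.7 = 792.2 kips.
Design strength φR_n = 0.75 × 792.2 = 594 kips.

594 kips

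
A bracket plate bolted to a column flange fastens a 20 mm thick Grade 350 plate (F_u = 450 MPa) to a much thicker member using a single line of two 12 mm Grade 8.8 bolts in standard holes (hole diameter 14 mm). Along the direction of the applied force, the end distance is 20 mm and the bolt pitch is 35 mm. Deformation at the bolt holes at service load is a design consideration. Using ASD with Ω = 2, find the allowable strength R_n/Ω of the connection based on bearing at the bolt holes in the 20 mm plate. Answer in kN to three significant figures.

184 kN

Per bolt r_n = 1.2 l_c t F_u ≤ 2.4 d t F_u; upper limit = 2.4 × 12 × 20 × 450 / 1000 = 259.2 kN.
Edge bolt: l_c = 20 − 14/2 = 13 mm → 1.2 × 13 × 20 × 450 / 1000 = 140.4 → r_n = 140.4 kN.
Interior bolts: l_c = 35 − 14 = 21 mm → 1.2 × 21 × 20 × 450 / 1000 = 226.8 → r_n = 226.8 kN.
R_n = 1 × 140.4 + 1 × 226.8 = 367.2 kN.
Allowable strength R_n/Ω = 367.2 / 2 = 184 kN.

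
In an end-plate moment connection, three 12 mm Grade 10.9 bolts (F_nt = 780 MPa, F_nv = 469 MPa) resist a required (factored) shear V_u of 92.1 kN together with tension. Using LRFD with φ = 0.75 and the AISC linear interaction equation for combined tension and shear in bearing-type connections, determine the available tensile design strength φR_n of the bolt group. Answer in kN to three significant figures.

A_b = π·12²/4 = 113.1 mm²; f_rv = 92.1 × 1000 / (3 × 113.1) = 271.4 MPa.
F'_nt = 1.3 F_nt − (F_nt / φF_nv) f_rv = 1.3·780 − (780/(0.75·469))·271.4 = 412.1 MPa, capped at F_nt → F'_nt = 412.1 MPa.
R_n = F'_nt · A_b · n = 412.1 × 113.1 × 3 / 1000 = 139.8 kN.
Design strength φR_n = 0.75 × 139.8 = 105 kN.

105 kN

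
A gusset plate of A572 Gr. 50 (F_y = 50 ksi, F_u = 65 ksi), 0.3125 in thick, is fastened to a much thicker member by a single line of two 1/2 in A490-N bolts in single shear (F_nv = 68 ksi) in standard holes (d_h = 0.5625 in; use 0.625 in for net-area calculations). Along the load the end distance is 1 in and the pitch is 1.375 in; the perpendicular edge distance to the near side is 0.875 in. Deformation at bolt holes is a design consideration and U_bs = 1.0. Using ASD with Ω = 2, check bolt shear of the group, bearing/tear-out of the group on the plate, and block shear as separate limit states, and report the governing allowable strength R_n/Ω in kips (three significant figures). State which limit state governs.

Bolt shear: A_b = π·0.5²/4 = 0.1963 in²; R_n = 68 × 0.1963 × 2 × 1 = 26.7 kips → 26.7 / 2 = 13.4 kips.
Bearing: edge l_c = 0.7188, r_n = 17.52 kips; interior l_c = 0.8125, r_n = 19.8 kips; R_n = 17.52 + 1·19.8 = 37.32 kips → 18.7 kips.
Block shear: A_gv = 0.7422, A_nv = 0.4492, A_nt = 0.1758 in²; R_n = min(0.6F_uA_nv, 0.6F_yA_gv) + U_bs·F_u·A_nt = 28.95 kips → 14.5 kips.
Bolt shear governs: 13.4 kips.

13.4 kips (bolt shear governs)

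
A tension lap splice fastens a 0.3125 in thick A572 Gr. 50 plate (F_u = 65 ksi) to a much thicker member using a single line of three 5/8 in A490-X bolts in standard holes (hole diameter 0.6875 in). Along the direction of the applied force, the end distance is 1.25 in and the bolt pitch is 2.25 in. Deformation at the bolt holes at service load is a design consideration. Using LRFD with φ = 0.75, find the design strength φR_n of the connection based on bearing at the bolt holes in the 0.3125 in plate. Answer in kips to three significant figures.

62.3 kips

Per bolt r_n = 1.2 l_c t F_u ≤ 2.4 d t F_u; upper limit = 2.4 × 0.625 × 0.3125 × 65 = 30.47 kips.
Edge bolt: l_c = 1.25 − 0.6875/2 = 0.9062 in → 1.2 × 0.9062 × 0.3125 × 65 = 22.09 → r_n = 22.09 kips.
Interior bolts: l_c = 2.25 − 0.6875 = 1.562 in → 1.2 × 1.562 × 0.3125 × 65 = 38.09 → r_n = 30.47 kips.
R_n = 1 × 22.09 + 2 × 30.47 = 83.03 kips.
Design strength φR_n = 0.75 × 83.03 = 62.3 kips.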